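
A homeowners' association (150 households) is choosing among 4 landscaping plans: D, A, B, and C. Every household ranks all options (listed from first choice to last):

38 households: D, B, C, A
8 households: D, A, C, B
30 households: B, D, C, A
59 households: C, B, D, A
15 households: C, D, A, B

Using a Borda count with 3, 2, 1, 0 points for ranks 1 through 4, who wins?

D: 38·3 + 8·3 + 30·2 + 59·1 + 15·2 = 287
A: 38·0 + 8·2 + 30·0 + 59·0 + 15·1 = 31
B: 38·2 + 8·0 + 30·3 + 59·2 + 15·0 = 284
C: 38·1 + 8·1 + 30·1 + 59·3 + 15·3 = 298
C has the highest Borda score (298).

C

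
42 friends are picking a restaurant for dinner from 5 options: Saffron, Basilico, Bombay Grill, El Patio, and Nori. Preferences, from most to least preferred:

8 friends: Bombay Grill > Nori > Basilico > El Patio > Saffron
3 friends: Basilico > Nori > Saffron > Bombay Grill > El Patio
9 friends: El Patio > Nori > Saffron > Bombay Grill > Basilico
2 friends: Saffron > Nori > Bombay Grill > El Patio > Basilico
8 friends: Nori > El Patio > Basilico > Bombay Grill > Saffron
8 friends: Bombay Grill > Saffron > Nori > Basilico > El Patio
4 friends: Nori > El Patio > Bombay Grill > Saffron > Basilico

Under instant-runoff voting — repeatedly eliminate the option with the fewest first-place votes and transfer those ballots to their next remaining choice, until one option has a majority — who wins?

Nori

Round 1: Saffron 2, Basilico 3, Bombay Grill 16, El Patio 9, Nori 12. Eliminate Saffron.
Round 2: Basilico 3, Bombay Grill 16, El Patio 9, Nori 14. Eliminate Basilico.
Round 3: Bombay Grill 16, El Patio 9, Nori 17. Eliminate El Patio.
Round 4: Bombay Grill 16, Nori 26. Nori has a majority.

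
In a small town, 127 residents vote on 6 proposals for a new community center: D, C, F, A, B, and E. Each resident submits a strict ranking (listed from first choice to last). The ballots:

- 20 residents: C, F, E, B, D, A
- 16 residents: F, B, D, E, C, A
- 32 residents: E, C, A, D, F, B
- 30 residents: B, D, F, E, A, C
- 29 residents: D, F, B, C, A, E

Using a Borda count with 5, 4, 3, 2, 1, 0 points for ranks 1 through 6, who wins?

F

D: 20·1 + 16·3 + 32·2 + 30·4 + 29·5 = 397
C: 20·5 + 16·1 + 32·4 + 30·0 + 29·2 = 302
F: 20·4 + 16·5 + 32·1 + 30·3 + 29·4 = 398
A: 20·0 + 16·0 + 32·3 + 30·1 + 29·1 = 155
B: 20·2 + 16·4 + 32·0 + 30·5 + 29·3 = 341
E: 20·3 + 16·2 + 32·5 + 30·2 + 29·0 = 312
F has the highest Borda score (398).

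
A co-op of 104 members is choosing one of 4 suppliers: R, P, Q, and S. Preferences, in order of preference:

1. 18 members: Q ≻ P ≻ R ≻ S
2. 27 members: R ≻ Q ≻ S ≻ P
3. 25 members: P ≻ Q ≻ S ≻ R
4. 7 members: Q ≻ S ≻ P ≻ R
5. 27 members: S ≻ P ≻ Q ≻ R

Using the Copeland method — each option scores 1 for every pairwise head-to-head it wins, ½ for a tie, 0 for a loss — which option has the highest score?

Q

R: loses to P, Q, and S → score 0.
P: beats R; ties Q; loses to S → score 1.5.
Q: beats R and S; ties P → score 2.5.
S: beats R and P; loses to Q → score 2.
Q has the best pairwise record.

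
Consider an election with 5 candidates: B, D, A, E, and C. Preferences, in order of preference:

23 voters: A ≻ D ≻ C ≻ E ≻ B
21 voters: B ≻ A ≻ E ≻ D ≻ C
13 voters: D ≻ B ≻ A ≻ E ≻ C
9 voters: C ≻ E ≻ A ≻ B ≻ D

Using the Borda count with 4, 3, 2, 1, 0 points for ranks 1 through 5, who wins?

A

B: 23·0 + 21·4 + 13·3 + 9·1 = 132
D: 23·3 + 21·1 + 13·4 + 9·0 = 142
A: 23·4 + 21·3 + 13·2 + 9·2 = 199
E: 23·1 + 21·2 + 13·1 + 9·3 = 105
C: 23·2 + 21·0 + 13·0 + 9·4 = 82
A has the highest Borda score (199).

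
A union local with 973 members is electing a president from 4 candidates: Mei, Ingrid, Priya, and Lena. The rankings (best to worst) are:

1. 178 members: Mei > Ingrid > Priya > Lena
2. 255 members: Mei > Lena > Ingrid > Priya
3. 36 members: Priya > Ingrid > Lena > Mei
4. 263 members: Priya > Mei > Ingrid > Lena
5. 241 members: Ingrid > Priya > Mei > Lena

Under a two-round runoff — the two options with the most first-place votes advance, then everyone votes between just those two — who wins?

Priya

Round 1 first-place votes: Mei 433, Ingrid 241, Priya 299, Lena 0.
Mei and Priya advance.
Runoff: Mei is preferred to Priya by 433 voters; Priya by 540.
Priya wins the runoff.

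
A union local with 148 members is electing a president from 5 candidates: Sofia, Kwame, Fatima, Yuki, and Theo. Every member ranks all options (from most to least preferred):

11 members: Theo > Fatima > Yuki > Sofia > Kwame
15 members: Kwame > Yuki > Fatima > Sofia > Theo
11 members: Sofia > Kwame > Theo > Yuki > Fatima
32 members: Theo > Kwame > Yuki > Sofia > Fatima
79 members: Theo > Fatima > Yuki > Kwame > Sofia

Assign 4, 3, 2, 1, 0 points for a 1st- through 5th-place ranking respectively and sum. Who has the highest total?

Theo

Sofia: 11·1 + 15·1 + 11·4 + 32·1 + 79·0 = 102
Kwame: 11·0 + 15·4 + 11·3 + 32·3 + 79·1 = 268
Fatima: 11·3 + 15·2 + 11·0 + 32·0 + 79·3 = 300
Yuki: 11·2 + 15·3 + 11·1 + 32·2 + 79·2 = 300
Theo: 11·4 + 15·0 + 11·2 + 32·4 + 79·4 = 510
Theo has the highest Borda score (510).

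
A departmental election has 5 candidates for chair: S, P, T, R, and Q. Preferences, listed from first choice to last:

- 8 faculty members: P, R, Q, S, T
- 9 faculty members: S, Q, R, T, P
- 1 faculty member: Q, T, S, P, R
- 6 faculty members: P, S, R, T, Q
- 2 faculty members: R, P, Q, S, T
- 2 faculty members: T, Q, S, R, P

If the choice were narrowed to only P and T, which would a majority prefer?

Voters preferring P to T: 16; preferring T to P: 12.
P wins the head-to-head.

P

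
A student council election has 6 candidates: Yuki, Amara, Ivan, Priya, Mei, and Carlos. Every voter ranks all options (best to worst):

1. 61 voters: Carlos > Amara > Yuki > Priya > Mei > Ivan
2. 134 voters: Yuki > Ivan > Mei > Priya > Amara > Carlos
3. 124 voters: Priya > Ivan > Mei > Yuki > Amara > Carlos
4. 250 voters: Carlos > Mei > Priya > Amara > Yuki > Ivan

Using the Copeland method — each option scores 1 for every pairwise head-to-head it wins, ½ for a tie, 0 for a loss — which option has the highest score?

Yuki: beats Ivan; loses to Amara, Priya, Mei, and Carlos → score 1.
Amara: beats Yuki and Ivan; loses to Priya, Mei, and Carlos → score 2.
Ivan: loses to Yuki, Amara, Priya, Mei, and Carlos → score 0.
Priya: beats Yuki, Amara, and Ivan; loses to Mei and Carlos → score 3.
Mei: beats Yuki, Amara, Ivan, and Priya; loses to Carlos → score 4.
Carlos: beats Yuki, Amara, Ivan, Priya, and Mei → score 5.
Carlos has the best pairwise record.

Carlos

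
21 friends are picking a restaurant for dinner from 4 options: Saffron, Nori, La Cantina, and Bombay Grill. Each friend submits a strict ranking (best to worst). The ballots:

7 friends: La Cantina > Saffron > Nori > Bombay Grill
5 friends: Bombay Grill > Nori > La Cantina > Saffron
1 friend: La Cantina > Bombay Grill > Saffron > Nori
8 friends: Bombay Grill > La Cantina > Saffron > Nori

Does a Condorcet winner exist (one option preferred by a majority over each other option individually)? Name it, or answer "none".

Bombay Grill

Bombay Grill vs Saffron: 14–7 for Bombay Grill.
Bombay Grill vs Nori: 14–7 for Bombay Grill.
Bombay Grill vs La Cantina: 13–8 for Bombay Grill.
Bombay Grill beats every other option head-to-head.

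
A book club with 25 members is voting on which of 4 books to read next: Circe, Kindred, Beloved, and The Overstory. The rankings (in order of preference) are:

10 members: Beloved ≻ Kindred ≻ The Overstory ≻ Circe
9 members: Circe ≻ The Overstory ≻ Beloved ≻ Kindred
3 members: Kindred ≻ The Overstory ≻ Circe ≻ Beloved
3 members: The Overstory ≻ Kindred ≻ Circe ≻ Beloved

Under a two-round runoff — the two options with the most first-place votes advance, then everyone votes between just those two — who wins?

Round 1 first-place votes: Circe 9, Kindred 3, Beloved 10, The Overstory 3.
Beloved and Circe advance.
Runoff: Beloved is preferred to Circe by 10 voters; Circe by 15.
Circe wins the runoff.

Circe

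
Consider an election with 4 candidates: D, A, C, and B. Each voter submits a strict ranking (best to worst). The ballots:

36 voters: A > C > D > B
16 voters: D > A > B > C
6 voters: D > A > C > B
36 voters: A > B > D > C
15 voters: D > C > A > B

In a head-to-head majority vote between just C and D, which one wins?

Voters preferring C to D: 36; preferring D to C: 73.
D wins the head-to-head.

D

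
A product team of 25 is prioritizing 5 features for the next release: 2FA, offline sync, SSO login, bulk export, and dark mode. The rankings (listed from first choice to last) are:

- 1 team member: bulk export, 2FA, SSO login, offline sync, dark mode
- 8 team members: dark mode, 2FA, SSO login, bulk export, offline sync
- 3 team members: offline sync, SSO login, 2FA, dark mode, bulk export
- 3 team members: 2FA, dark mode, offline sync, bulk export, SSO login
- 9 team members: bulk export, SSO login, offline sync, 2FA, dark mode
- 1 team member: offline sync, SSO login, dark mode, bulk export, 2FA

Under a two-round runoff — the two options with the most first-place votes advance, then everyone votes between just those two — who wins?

dark mode

Round 1 first-place votes: 2FA 3, offline sync 4, SSO login 0, bulk export 10, dark mode 8.
bulk export and dark mode advance.
Runoff: bulk export is preferred to dark mode by 10 voters; dark mode by 15.
dark mode wins the runoff.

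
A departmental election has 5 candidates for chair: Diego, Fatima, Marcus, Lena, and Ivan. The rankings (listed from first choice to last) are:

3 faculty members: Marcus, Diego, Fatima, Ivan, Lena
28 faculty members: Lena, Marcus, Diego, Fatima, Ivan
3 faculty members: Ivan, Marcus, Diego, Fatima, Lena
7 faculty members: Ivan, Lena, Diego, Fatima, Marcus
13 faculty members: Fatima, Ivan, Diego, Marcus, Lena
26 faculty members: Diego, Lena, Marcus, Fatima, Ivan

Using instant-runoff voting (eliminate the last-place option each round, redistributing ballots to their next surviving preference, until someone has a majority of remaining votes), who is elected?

Diego

Round 1: Diego 26, Fatima 13, Marcus 3, Lena 28, Ivan 10. Eliminate Marcus.
Round 2: Diego 29, Fatima 13, Lena 28, Ivan 10. Eliminate Ivan.
Round 3: Diego 32, Fatima 13, Lena 35. Eliminate Fatima.
Round 4: Diego 45, Lena 35. Diego has a majority.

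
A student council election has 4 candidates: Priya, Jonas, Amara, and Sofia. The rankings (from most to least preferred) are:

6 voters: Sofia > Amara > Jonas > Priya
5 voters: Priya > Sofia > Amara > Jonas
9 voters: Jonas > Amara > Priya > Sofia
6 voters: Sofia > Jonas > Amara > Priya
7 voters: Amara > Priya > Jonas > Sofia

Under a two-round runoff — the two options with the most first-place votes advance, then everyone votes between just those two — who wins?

Round 1 first-place votes: Priya 5, Jonas 9, Amara 7, Sofia 12.
Sofia and Jonas advance.
Runoff: Sofia is preferred to Jonas by 17 voters; Jonas by 16.
Sofia wins the runoff.

Sofia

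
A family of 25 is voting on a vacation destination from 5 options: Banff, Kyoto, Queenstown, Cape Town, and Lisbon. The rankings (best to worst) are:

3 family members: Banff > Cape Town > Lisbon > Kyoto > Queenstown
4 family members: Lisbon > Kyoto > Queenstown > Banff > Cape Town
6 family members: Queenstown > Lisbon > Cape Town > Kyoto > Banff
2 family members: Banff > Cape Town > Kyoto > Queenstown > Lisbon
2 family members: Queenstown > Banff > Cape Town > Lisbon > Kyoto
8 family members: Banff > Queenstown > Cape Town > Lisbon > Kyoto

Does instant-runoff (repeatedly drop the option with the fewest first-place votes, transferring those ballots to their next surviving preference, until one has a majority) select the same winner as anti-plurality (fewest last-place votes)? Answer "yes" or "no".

Instant-runoff — R1 Banff 13, Kyoto 0, Queenstown 8, Cape Town 0, Lisbon 4 (Banff winner). Winner: Banff.
Anti-plurality — last-place votes: Banff 6, Kyoto 10, Queenstown 3, Cape Town 4, Lisbon 2. Winner: Lisbon.
The two methods disagree.

no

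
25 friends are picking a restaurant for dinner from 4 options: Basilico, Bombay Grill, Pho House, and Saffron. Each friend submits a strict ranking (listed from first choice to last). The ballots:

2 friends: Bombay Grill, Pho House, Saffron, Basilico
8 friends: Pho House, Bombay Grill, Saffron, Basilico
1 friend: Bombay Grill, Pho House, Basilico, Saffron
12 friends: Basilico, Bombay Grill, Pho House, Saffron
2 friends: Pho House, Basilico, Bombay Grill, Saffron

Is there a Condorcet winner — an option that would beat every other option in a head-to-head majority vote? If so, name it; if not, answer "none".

Checking pairwise contests:
Pho House beats Basilico 13–12.
Basilico beats Bombay Grill 14–11.
Bombay Grill beats Pho House 15–10.
Basilico beats Saffron 15–10.
Every option loses at least one head-to-head, so there is no Condorcet winner.

none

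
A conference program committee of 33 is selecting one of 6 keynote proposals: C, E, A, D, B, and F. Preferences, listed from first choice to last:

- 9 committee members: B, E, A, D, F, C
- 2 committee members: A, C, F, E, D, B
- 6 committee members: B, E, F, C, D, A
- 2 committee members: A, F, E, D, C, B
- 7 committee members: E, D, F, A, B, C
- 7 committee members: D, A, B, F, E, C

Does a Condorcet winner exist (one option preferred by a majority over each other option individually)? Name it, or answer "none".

none

Checking pairwise contests:
E beats C 31–2.
B beats E 22–11.
E beats A 22–11.
E beats D 26–7.
A beats B 18–15.
E beats F 22–11.
Every option loses at least one head-to-head, so there is no Condorcet winner.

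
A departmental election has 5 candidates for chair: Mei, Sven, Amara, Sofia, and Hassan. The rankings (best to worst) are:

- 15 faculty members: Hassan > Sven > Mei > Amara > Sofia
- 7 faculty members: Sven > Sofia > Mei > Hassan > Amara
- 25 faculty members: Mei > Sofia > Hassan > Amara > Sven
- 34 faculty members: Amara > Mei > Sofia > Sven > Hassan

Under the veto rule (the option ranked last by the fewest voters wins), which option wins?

Mei

Last-place votes: Mei 0, Sven 25, Amara 7, Sofia 15, Hassan 34.
Mei is ranked last by the fewest voters, so Mei wins.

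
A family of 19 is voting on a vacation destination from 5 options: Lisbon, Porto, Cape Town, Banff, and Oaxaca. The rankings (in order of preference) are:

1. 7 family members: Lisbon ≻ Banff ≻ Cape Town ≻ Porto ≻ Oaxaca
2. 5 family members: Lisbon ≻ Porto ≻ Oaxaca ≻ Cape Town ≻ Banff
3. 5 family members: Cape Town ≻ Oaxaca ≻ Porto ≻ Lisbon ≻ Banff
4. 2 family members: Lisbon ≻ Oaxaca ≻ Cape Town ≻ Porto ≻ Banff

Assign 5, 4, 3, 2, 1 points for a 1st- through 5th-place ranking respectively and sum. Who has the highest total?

Lisbon

Lisbon: 7·5 + 5·5 + 5·2 + 2·5 = 80
Porto: 7·2 + 5·4 + 5·3 + 2·2 = 53
Cape Town: 7·3 + 5·2 + 5·5 + 2·3 = 62
Banff: 7·4 + 5·1 + 5·1 + 2·1 = 40
Oaxaca: 7·1 + 5·3 + 5·4 + 2·4 = 50
Lisbon has the highest Borda score (80).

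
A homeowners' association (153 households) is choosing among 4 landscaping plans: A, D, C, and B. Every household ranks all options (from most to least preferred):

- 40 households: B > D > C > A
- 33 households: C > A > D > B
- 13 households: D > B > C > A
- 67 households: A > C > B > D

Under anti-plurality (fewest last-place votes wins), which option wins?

Last-place votes: A 53, D 67, C 0, B 33.
C is ranked last by the fewest voters, so C wins.

C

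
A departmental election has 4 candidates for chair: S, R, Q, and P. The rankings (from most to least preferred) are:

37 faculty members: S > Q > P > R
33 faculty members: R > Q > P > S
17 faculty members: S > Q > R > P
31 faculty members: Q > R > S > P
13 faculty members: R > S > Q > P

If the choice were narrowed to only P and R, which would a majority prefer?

Voters preferring P to R: 37; preferring R to P: 94.
R wins the head-to-head.

R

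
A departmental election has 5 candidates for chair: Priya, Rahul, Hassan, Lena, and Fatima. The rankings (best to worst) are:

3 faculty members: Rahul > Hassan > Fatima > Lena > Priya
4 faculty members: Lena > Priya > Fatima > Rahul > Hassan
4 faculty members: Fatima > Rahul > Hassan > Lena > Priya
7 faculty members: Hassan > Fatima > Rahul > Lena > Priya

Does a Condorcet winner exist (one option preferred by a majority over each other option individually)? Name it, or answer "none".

Checking pairwise contests:
Rahul beats Priya 14–4.
Fatima beats Rahul 15–3.
Rahul beats Hassan 11–7.
Rahul beats Lena 14–4.
Hassan beats Fatima 10–8.
Every option loses at least one head-to-head, so there is no Condorcet winner.

none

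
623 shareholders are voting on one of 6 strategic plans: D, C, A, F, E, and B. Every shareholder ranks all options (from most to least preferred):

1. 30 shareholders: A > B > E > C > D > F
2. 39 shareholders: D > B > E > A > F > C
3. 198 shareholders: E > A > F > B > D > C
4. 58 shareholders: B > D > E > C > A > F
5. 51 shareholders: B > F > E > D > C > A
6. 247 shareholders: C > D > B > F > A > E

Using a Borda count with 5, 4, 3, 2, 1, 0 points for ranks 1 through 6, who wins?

D: 30·1 + 39·5 + 198·1 + 58·4 + 51·2 + 247·4 = 1745
C: 30·2 + 39·0 + 198·0 + 58·2 + 51·1 + 247·5 = 1462
A: 30·5 + 39·2 + 198·4 + 58·1 + 51·0 + 247·1 = 1325
F: 30·0 + 39·1 + 198·3 + 58·0 + 51·4 + 247·2 = 1331
E: 30·3 + 39·3 + 198·5 + 58·3 + 51·3 + 247·0 = 1524
B: 30·4 + 39·4 + 198·2 + 58·5 + 51·5 + 247·3 = 1958
B has the highest Borda score (1958).

B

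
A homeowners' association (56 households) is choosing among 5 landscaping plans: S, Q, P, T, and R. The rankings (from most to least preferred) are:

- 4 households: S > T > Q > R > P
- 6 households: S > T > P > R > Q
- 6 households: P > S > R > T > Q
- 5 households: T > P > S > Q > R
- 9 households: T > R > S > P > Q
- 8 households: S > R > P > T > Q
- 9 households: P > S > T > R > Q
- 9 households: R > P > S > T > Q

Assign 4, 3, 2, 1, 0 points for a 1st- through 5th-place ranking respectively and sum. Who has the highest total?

S

S: 4·4 + 6·4 + 6·3 + 5·2 + 9·2 + 8·4 + 9·3 + 9·2 = 163
Q: 4·2 + 6·0 + 6·0 + 5·1 + 9·0 + 8·0 + 9·0 + 9·0 = 13
P: 4·0 + 6·2 + 6·4 + 5·3 + 9·1 + 8·2 + 9·4 + 9·3 = 139
T: 4·3 + 6·3 + 6·1 + 5·4 + 9·4 + 8·1 + 9·2 + 9·1 = 127
R: 4·1 + 6·1 + 6·2 + 5·0 + 9·3 + 8·3 + 9·1 + 9·4 = 118
S has the highest Borda score (163).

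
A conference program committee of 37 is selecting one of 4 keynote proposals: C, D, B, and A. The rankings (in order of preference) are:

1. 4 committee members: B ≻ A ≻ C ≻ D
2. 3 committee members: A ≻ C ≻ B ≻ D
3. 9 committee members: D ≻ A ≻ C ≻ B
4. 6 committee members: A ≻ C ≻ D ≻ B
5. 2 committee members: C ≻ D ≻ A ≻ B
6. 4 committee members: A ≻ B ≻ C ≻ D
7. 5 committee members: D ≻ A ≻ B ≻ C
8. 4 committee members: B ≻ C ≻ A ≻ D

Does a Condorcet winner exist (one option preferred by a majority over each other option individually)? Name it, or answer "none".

A

A vs C: 31–6 for A.
A vs D: 21–16 for A.
A vs B: 29–8 for A.
A beats every other option head-to-head.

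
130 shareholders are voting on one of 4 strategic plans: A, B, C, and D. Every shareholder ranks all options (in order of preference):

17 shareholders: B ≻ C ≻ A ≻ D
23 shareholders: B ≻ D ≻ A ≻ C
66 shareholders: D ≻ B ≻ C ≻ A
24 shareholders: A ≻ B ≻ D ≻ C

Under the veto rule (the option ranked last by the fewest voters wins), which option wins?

B

Last-place votes: A 66, B 0, C 47, D 17.
B is ranked last by the fewest voters, so B wins.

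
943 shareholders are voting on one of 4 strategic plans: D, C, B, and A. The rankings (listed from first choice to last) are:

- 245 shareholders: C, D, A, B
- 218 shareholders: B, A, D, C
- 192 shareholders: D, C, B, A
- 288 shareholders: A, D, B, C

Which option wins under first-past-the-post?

A

First-place votes: D 192, C 245, B 218, A 288.
A has the most first-place votes.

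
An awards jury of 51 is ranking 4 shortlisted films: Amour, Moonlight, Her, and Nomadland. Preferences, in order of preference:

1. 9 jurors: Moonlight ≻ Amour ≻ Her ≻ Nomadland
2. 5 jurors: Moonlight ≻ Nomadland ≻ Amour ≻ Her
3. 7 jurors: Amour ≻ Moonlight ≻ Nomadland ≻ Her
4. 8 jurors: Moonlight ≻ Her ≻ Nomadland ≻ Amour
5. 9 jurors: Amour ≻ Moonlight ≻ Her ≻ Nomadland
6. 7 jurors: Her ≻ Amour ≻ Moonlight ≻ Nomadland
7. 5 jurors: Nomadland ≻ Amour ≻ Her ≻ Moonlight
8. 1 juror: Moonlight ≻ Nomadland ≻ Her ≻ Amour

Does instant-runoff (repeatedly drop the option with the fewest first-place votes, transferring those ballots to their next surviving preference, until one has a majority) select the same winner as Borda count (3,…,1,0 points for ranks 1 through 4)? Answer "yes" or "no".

no

Instant-runoff — R1 Amour 16, Moonlight 23, Her 7, Nomadland 5 (Nomadland out); R2 Amour 21, Moonlight 23, Her 7 (Her out); R3 Amour 28, Moonlight 23 (Amour winner). Winner: Amour.
Borda — scores: Amour 95, Moonlight 108, Her 61, Nomadland 42. Winner: Moonlight.
The two methods disagree.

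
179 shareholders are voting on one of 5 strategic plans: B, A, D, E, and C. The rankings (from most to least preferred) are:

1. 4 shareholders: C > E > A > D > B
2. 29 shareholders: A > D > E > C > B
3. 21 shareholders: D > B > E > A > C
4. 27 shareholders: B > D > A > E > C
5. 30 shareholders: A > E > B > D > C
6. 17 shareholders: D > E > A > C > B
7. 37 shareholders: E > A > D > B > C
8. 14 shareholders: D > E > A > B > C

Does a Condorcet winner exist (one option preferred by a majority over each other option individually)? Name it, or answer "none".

Checking pairwise contests:
A beats B 131–48.
E beats A 93–86.
A beats D 100–79.
D beats E 108–71.
B beats C 129–50.
Every option loses at least one head-to-head, so there is no Condorcet winner.

none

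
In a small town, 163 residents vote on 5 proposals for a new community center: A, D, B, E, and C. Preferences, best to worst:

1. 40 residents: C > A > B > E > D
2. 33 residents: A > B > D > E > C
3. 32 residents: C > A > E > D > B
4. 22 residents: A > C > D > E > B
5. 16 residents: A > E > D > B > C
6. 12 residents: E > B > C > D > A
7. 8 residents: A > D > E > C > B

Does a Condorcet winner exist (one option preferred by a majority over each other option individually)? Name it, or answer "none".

C vs A: 84–79 for C.
C vs D: 106–57 for C.
C vs B: 102–61 for C.
C vs E: 94–69 for C.
C beats every other option head-to-head.

C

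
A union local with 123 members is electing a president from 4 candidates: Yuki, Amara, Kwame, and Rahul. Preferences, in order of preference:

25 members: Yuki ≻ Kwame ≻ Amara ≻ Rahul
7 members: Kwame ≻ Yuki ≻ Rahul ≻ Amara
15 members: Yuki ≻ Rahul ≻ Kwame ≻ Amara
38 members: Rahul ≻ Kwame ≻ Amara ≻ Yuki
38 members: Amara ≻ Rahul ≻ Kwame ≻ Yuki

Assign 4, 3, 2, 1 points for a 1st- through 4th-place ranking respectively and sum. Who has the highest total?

Rahul

Yuki: 25·4 + 7·3 + 15·4 + 38·1 + 38·1 = 257
Amara: 25·2 + 7·1 + 15·1 + 38·2 + 38·4 = 300
Kwame: 25·3 + 7·4 + 15·2 + 38·3 + 38·2 = 323
Rahul: 25·1 + 7·2 + 15·3 + 38·4 + 38·3 = 350
Rahul has the highest Borda score (350).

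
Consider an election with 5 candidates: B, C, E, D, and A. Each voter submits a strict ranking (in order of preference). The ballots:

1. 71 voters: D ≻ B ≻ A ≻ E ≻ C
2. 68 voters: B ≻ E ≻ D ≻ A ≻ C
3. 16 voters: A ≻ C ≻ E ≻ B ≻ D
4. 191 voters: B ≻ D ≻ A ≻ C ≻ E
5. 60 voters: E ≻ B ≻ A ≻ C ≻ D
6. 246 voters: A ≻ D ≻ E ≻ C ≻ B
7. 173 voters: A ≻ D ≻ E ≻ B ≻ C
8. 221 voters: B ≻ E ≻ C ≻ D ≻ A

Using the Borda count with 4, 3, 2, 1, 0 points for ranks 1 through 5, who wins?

B

B: 71·3 + 68·4 + 16·1 + 191·4 + 60·3 + 246·0 + 173·1 + 221·4 = 2502
C: 71·0 + 68·0 + 16·3 + 191·1 + 60·1 + 246·1 + 173·0 + 221·2 = 987
E: 71·1 + 68·3 + 16·2 + 191·0 + 60·4 + 246·2 + 173·2 + 221·3 = 2048
D: 71·4 + 68·2 + 16·0 + 191·3 + 60·0 + 246·3 + 173·3 + 221·1 = 2471
A: 71·2 + 68·1 + 16·4 + 191·2 + 60·2 + 246·4 + 173·4 + 221·0 = 2452
B has the highest Borda score (2502).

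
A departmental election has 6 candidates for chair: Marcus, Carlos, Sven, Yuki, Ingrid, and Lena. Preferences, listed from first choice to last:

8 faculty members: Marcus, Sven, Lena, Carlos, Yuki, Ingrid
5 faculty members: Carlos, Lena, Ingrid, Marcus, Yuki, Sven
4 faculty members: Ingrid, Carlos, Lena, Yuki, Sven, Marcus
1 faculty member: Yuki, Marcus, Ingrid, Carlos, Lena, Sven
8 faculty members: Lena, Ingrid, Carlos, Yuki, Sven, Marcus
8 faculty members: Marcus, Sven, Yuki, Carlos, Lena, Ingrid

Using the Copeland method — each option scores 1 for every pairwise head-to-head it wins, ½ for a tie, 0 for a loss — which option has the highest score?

Marcus: beats Sven and Yuki; ties Carlos, Ingrid, and Lena → score 3.5.
Carlos: beats Sven, Yuki, Ingrid, and Lena; ties Marcus → score 4.5.
Sven: loses to Marcus, Carlos, Yuki, Ingrid, and Lena → score 0.
Yuki: beats Sven; ties Ingrid; loses to Marcus, Carlos, and Lena → score 1.5.
Ingrid: beats Sven; ties Marcus and Yuki; loses to Carlos and Lena → score 2.
Lena: beats Sven, Yuki, and Ingrid; ties Marcus; loses to Carlos → score 3.5.
Carlos has the best pairwise record.

Carlos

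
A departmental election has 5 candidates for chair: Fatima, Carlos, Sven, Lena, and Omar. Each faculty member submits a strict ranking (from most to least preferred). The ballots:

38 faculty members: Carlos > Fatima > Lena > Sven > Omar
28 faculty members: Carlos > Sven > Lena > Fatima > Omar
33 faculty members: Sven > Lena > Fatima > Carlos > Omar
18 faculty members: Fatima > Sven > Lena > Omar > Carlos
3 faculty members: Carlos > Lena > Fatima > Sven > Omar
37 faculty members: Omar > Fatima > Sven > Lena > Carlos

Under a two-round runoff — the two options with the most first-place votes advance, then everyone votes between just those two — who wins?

Carlos

Round 1 first-place votes: Fatima 18, Carlos 69, Sven 33, Lena 0, Omar 37.
Carlos and Omar advance.
Runoff: Carlos is preferred to Omar by 102 voters; Omar by 55.
Carlos wins the runoff.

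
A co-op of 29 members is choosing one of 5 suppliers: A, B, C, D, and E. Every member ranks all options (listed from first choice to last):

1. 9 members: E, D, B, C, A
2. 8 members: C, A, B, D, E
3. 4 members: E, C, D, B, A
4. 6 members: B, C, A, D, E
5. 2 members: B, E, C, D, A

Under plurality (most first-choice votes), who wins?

First-place votes: A 0, B 8, C 8, D 0, E 13.
E has the most first-place votes.

E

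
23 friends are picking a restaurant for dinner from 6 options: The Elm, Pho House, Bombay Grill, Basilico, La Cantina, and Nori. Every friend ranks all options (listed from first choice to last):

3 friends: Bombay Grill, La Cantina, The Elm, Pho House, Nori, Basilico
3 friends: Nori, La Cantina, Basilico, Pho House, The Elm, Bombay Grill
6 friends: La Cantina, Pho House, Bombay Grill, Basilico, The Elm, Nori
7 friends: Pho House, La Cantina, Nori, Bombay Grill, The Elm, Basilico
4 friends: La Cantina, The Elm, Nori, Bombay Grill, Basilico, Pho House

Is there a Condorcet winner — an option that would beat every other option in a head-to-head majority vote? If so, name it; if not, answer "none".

La Cantina vs The Elm: 23–0 for La Cantina.
La Cantina vs Pho House: 16–7 for La Cantina.
La Cantina vs Bombay Grill: 20–3 for La Cantina.
La Cantina vs Basilico: 23–0 for La Cantina.
La Cantina vs Nori: 20–3 for La Cantina.
La Cantina beats every other option head-to-head.

La Cantina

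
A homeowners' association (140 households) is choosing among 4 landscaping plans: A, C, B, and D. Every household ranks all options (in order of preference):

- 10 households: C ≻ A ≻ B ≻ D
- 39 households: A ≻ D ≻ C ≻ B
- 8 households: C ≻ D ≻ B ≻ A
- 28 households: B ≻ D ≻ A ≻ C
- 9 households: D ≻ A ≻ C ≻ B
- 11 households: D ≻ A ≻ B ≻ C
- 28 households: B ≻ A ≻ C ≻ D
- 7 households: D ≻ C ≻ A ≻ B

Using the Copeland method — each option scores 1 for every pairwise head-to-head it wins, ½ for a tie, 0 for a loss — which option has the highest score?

A

A: beats C, B, and D → score 3.
C: beats B; loses to A and D → score 1.
B: loses to A, C, and D → score 0.
D: beats C and B; loses to A → score 2.
A has the best pairwise record.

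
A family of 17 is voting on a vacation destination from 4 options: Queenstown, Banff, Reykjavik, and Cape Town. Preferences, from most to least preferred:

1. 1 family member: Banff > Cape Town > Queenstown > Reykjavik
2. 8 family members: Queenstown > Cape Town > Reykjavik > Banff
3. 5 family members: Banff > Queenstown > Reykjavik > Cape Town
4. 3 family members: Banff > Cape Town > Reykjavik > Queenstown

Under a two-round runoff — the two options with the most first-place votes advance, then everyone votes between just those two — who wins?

Banff

Round 1 first-place votes: Queenstown 8, Banff 9, Reykjavik 0, Cape Town 0.
Banff and Queenstown advance.
Runoff: Banff is preferred to Queenstown by 9 voters; Queenstown by 8.
Banff wins the runoff.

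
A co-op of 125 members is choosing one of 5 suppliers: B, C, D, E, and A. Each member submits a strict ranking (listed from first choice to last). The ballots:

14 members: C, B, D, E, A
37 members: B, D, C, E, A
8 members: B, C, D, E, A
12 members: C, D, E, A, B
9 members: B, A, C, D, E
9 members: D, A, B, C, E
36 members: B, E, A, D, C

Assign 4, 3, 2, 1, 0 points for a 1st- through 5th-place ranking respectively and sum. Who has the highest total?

B

B: 14·3 + 37·4 + 8·4 + 12·0 + 9·4 + 9·2 + 36·4 = 420
C: 14·4 + 37·2 + 8·3 + 12·4 + 9·2 + 9·1 + 36·0 = 229
D: 14·2 + 37·3 + 8·2 + 12·3 + 9·1 + 9·4 + 36·1 = 272
E: 14·1 + 37·1 + 8·1 + 12·2 + 9·0 + 9·0 + 36·3 = 191
A: 14·0 + 37·0 + 8·0 + 12·1 + 9·3 + 9·3 + 36·2 = 138
B has the highest Borda score (420).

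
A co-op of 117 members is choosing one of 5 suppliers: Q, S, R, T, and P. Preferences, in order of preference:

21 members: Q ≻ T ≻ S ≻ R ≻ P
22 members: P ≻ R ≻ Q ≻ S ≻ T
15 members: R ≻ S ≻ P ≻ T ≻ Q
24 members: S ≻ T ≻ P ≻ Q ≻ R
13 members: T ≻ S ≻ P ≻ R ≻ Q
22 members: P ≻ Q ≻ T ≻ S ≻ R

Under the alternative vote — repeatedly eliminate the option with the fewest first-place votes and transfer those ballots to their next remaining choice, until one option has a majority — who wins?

Round 1: Q 21, S 24, R 15, T 13, P 44. Eliminate T.
Round 2: Q 21, S 37, R 15, P 44. Eliminate R.
Round 3: Q 21, S 52, P 44. Eliminate Q.
Round 4: S 73, P 44. S has a majority.

S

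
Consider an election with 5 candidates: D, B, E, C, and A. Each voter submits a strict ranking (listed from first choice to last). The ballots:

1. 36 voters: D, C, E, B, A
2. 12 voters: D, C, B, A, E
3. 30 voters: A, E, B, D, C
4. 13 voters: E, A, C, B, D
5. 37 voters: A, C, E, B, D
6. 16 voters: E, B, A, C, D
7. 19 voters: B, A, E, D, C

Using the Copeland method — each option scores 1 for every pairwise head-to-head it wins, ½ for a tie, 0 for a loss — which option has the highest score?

D: beats C; loses to B, E, and A → score 1.
B: beats D and A; loses to E and C → score 2.
E: beats D and B; loses to C and A → score 2.
C: beats B and E; loses to D and A → score 2.
A: beats D, E, and C; loses to B → score 3.
A has the best pairwise record.

A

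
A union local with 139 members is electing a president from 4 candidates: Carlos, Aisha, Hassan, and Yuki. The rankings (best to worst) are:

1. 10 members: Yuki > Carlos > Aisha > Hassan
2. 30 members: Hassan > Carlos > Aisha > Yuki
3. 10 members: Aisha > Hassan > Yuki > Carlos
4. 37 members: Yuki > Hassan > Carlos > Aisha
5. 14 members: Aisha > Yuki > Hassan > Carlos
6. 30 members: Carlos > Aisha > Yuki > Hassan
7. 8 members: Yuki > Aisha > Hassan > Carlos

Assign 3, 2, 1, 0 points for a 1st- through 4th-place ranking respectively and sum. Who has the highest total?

Carlos: 10·2 + 30·2 + 10·0 + 37·1 + 14·0 + 30·3 + 8·0 = 207
Aisha: 10·1 + 30·1 + 10·3 + 37·0 + 14·3 + 30·2 + 8·2 = 188
Hassan: 10·0 + 30·3 + 10·2 + 37·2 + 14·1 + 30·0 + 8·1 = 206
Yuki: 10·3 + 30·0 + 10·1 + 37·3 + 14·2 + 30·1 + 8·3 = 233
Yuki has the highest Borda score (233).

Yuki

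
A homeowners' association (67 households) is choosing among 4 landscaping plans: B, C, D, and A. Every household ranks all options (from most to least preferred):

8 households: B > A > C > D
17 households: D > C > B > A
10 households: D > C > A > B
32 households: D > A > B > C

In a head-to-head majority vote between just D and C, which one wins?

D

Voters preferring D to C: 59; preferring C to D: 8.
D wins the head-to-head.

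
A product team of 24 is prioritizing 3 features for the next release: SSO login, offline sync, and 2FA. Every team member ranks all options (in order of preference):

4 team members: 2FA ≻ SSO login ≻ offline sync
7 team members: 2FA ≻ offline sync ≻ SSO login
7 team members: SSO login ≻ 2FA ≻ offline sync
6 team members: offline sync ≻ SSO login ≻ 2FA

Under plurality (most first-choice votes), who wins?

2FA

First-place votes: SSO login 7, offline sync 6, 2FA 11.
2FA has the most first-place votes.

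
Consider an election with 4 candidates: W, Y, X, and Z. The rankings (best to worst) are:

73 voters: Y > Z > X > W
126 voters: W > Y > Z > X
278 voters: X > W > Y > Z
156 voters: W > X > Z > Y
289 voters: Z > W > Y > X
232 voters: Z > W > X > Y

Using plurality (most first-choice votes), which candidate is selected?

First-place votes: W 282, Y 73, X 278, Z 521.
Z has the most first-place votes.

Z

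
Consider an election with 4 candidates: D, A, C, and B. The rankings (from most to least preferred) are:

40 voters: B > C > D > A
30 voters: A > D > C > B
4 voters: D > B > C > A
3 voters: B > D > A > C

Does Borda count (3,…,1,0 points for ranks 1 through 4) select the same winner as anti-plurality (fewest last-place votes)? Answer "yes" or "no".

Borda — scores: D 118, A 93, C 114, B 137. Winner: B.
Anti-plurality — last-place votes: D 0, A 44, C 3, B 30. Winner: D.
The two methods disagree.

no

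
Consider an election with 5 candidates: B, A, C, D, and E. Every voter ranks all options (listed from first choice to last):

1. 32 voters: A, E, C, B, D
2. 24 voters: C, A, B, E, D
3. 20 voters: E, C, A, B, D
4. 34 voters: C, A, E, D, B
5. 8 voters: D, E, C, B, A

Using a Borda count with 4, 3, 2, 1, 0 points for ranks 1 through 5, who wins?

C

B: 32·1 + 24·2 + 20·1 + 34·0 + 8·1 = 108
A: 32·4 + 24·3 + 20·2 + 34·3 + 8·0 = 342
C: 32·2 + 24·4 + 20·3 + 34·4 + 8·2 = 372
D: 32·0 + 24·0 + 20·0 + 34·1 + 8·4 = 66
E: 32·3 + 24·1 + 20·4 + 34·2 + 8·3 = 292
C has the highest Borda score (372).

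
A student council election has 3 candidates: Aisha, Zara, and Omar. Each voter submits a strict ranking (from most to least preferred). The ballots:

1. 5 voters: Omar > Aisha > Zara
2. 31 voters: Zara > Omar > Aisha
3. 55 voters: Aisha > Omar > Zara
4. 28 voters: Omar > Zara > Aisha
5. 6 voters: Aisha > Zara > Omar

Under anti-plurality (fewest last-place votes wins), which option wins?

Last-place votes: Aisha 59, Zara 60, Omar 6.
Omar is ranked last by the fewest voters, so Omar wins.

Omar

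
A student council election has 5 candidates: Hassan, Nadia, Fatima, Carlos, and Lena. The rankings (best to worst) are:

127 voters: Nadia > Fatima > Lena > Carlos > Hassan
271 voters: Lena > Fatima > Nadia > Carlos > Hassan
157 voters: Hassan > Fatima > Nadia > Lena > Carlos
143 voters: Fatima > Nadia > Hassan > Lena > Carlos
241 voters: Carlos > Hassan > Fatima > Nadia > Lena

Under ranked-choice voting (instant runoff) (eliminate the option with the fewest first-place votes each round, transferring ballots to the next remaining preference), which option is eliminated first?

Round 1: Hassan 157, Nadia 127, Fatima 143, Carlos 241, Lena 271. Eliminate Nadia.

Nadia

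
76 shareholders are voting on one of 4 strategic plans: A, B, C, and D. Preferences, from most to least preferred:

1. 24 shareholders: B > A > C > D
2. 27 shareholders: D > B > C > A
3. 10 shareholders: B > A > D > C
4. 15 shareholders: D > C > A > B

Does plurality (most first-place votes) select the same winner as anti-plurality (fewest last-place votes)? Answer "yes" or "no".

Plurality — first-place votes: A 0, B 34, C 0, D 42. Winner: D.
Anti-plurality — last-place votes: A 27, B 15, C 10, D 24. Winner: C.
The two methods disagree.

no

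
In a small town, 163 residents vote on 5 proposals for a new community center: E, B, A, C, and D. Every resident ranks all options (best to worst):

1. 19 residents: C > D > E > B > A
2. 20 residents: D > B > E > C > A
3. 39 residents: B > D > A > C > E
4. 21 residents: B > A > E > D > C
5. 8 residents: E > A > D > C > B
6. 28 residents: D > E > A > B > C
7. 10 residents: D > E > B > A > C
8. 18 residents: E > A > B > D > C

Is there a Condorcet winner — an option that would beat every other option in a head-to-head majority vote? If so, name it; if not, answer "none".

D vs E: 116–47 for D.
D vs B: 85–78 for D.
D vs A: 116–47 for D.
D vs C: 144–19 for D.
D beats every other option head-to-head.

D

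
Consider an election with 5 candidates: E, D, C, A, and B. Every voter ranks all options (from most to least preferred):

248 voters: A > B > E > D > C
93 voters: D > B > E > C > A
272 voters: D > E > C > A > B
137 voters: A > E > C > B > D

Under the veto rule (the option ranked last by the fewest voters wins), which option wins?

Last-place votes: E 0, D 137, C 248, A 93, B 272.
E is ranked last by the fewest voters, so E wins.

E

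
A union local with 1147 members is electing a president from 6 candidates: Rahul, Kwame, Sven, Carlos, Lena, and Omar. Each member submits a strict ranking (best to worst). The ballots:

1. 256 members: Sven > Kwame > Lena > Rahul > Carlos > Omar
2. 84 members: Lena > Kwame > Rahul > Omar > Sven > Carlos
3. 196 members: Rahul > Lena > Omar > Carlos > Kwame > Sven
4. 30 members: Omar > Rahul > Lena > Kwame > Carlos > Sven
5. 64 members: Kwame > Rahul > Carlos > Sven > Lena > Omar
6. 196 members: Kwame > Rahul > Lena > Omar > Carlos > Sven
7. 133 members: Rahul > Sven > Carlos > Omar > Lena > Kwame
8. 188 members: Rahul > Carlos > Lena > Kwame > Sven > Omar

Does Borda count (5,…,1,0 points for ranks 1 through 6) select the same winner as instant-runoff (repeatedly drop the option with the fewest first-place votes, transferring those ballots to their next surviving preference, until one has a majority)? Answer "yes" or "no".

no

Borda — scores: Rahul 4509, Kwame 3292, Sven 2212, Carlos 2217, Lena 3411, Omar 1564. Winner: Rahul.
Instant-runoff — R1 Rahul 517, Kwame 260, Sven 256, Carlos 0, Lena 84, Omar 30 (Carlos out); R2 Rahul 517, Kwame 260, Sven 256, Lena 84, Omar 30 (Omar out); R3 Rahul 547, Kwame 260, Sven 256, Lena 84 (Lena out); R4 Rahul 547, Kwame 344, Sven 256 (Sven out); R5 Rahul 547, Kwame 600 (Kwame winner). Winner: Kwame.
The two methods disagree.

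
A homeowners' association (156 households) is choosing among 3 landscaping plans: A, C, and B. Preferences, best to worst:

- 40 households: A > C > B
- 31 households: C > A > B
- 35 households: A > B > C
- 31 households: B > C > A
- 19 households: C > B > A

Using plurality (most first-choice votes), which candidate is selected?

First-place votes: A 75, C 50, B 31.
A has the most first-place votes.

A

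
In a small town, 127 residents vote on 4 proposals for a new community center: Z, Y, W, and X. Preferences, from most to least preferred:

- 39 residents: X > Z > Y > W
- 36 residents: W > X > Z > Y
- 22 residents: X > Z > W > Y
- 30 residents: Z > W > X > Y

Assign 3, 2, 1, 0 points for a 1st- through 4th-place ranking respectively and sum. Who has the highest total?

X

Z: 39·2 + 36·1 + 22·2 + 30·3 = 248
Y: 39·1 + 36·0 + 22·0 + 30·0 = 39
W: 39·0 + 36·3 + 22·1 + 30·2 = 190
X: 39·3 + 36·2 + 22·3 + 30·1 = 285
X has the highest Borda score (285).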